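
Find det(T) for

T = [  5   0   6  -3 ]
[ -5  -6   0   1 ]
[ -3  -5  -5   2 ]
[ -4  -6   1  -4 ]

Expand along row 1 (it has 1 zero):
  + (5) · M_11   where M_11 = det([-6 0 1; -5 -5 2; -6 1 -4]) = -143
  + (6) · M_13   where M_13 = det([-5 -6 1; -3 -5 2; -4 -6 -4]) = -42
  − (-3) · M_14   where M_14 = det([-5 -6 0; -3 -5 -5; -4 -6 1]) = 37
det = (+1)·(5)·(-143) + (+1)·(6)·(-42) + (-1)·(-3)·(37) = -856

-856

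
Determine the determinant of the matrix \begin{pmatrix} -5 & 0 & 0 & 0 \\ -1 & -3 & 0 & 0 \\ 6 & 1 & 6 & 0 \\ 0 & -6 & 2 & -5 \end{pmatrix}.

The matrix is lower triangular, so the determinant is the product of the diagonal entries:
det = (-5) · (-3) · (6) · (-5) = -450

-450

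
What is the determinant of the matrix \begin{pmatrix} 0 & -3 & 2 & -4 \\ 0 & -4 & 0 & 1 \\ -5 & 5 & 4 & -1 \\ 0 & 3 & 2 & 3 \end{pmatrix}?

-340

Expand along column 1 (it has 3 zeros):
  + (-5) · M_31   where M_31 = det([-3 2 -4; -4 0 1; 3 2 3]) = 68
det = (+1)·(-5)·(68) = -340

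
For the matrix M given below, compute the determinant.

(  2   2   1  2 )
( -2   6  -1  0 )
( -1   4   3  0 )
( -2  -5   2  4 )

Expand along column 4 (it has 2 zeros):
  − (2) · M_14   where M_14 = det([-2 6 -1; -1 4 3; -2 -5 2]) = -83
  + (4) · M_44   where M_44 = det([2 2 1; -2 6 -1; -1 4 3]) = 56
det = (-1)·(2)·(-83) + (+1)·(4)·(56) = 390

390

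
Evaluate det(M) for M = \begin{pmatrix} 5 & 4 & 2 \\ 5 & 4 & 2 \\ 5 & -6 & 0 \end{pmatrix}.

Expand along row 3:
  + 5 · |4 2; 4 2| = 5·(8 − 8) = 0
  − (-6) · |5 2; 5 2| = −(-6)·(10 − 10) = 0
Sum: (0) + (0) = 0

0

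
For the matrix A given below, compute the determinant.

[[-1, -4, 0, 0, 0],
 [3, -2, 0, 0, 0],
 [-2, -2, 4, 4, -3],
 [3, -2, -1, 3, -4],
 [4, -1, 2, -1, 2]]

A is block lower-triangular with a 2×2 block and a 3×3 block on the diagonal, so its determinant equals the product of the determinants of the diagonal blocks.
det of the 2×2 block = 14
det of the 3×3 block = -1
det = (14)·(-1) = -14

-14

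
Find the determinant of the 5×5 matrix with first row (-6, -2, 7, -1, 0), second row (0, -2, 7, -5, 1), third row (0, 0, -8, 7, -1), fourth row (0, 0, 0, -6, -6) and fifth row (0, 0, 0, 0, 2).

The matrix is upper triangular, so the determinant is the product of the diagonal entries:
det = (-6) · (-2) · (-8) · (-6) · (2) = 1152

The determinant is 1152.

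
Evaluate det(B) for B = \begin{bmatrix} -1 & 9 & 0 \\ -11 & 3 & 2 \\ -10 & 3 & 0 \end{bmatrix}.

Expand along column 3:
  − 2 · |-1 9; -10 3| = −2·(-3 − (-90)) = -174

-174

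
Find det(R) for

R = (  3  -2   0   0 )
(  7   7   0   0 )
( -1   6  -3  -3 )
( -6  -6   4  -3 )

det(R) = 735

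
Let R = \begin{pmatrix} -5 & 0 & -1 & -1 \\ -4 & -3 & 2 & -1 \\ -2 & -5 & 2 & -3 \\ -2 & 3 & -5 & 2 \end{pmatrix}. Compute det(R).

Expand along row 1 (it has 1 zero):
  + (-5) · M_11   where M_11 = det([-3 2 -1; -5 2 -3; 3 -5 2]) = 16
  + (-1) · M_13   where M_13 = det([-4 -3 -1; -2 -5 -3; -2 3 2]) = -10
  − (-1) · M_14   where M_14 = det([-4 -3 2; -2 -5 2; -2 3 -5]) = -66
det = (+1)·(-5)·(16) + (+1)·(-1)·(-10) + (-1)·(-1)·(-66) = -136

|R| = -136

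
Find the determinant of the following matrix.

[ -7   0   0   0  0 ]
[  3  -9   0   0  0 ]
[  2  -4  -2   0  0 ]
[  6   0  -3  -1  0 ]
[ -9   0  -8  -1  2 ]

252

The matrix is lower triangular, so the determinant is the product of the diagonal entries:
det = (-7) · (-9) · (-2) · (-1) · (2) = 252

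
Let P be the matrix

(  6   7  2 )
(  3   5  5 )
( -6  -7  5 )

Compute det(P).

63

Expand along row 1:
  + 6 · |5 5; -7 5| = 6·(25 − (-35)) = 360
  − 7 · |3 5; -6 5| = −7·(15 − (-30)) = -315
  + 2 · |3 5; -6 -7| = 2·(-21 − (-30)) = 18
Sum: (360) + (-315) + (18) = 63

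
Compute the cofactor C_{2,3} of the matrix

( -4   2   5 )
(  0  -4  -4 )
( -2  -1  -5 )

The cofactor is -8.

Delete row 2 and column 3; the remaining 2×2 submatrix is [-4 2; -2 -1].
Its determinant is (-4)·(-1) − 2·(-2) = 8.
The cofactor carries sign (−1)^(2+3) = −1, so C_{2,3} = −(8) = -8.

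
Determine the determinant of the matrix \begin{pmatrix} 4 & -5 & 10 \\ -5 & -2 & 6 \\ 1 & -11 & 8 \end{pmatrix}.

Expand along column 1:
  + 4 · |-2 6; -11 8| = 4·(-16 − (-66)) = 200
  − (-5) · |-5 10; -11 8| = −(-5)·(-40 − (-110)) = 350
  + 1 · |-5 10; -2 6| = 1·(-30 − (-20)) = -10
Sum: (200) + (350) + (-10) = 540

540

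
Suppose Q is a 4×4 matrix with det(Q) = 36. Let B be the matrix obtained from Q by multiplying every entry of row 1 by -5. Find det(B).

|B| = -180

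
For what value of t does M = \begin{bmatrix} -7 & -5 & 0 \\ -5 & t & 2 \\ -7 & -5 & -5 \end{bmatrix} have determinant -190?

Expanding along the column containing t, det(M) is linear in t: det(M) = (35)·t + (125).
Set (35)·t + (125) = -190  ⇒  (35)·t = -315  ⇒  t = -9.

-9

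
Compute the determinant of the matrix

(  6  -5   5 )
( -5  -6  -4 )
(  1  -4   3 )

-129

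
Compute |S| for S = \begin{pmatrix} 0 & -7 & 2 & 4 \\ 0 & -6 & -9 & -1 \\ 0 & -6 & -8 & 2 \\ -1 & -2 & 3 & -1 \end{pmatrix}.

Expand along column 1 (it has 3 zeros):
  − (-1) · M_41   where M_41 = det([-7 2 4; -6 -9 -1; -6 -8 2]) = 194
det = (-1)·(-1)·(194) = 194

|S| = 194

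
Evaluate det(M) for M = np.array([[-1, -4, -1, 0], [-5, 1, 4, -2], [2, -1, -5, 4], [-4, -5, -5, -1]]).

Expand along row 1 (it has 1 zero):
  + (-1) · M_11   where M_11 = det([1 4 -2; -1 -5 4; -5 -5 -1]) = -19
  − (-4) · M_12   where M_12 = det([-5 4 -2; 2 -5 4; -4 -5 -1]) = -121
  + (-1) · M_13   where M_13 = det([-5 1 -2; 2 -1 4; -4 -5 -1]) = -91
det = (+1)·(-1)·(-19) + (-1)·(-4)·(-121) + (+1)·(-1)·(-91) = -374

-374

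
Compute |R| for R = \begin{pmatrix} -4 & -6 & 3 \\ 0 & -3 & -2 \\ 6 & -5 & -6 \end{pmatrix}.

Expand along column 1:
  + (-4) · |-3 -2; -5 -6| = (-4)·(18 − 10) = -32
  + 6 · |-6 3; -3 -2| = 6·(12 − (-9)) = 126
Sum: (-32) + (126) = 94

The determinant is 94.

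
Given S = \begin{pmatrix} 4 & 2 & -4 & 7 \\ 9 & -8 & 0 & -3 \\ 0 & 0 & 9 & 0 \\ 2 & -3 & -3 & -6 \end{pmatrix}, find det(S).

|S| = 1575

Expand along row 3 (it has 3 zeros):
  + (9) · M_33   where M_33 = det([4 2 7; 9 -8 -3; 2 -3 -6]) = 175
det = (+1)·(9)·(175) = 1575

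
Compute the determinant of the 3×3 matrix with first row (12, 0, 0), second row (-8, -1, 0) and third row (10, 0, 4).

The determinant is -48.

The matrix is lower triangular, so the determinant is the product of the diagonal entries:
det = (12) · (-1) · (4) = -48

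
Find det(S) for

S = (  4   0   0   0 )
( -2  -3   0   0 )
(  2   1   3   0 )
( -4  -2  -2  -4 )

144

S is lower triangular, so det(S) is the product of the diagonal entries:
det = (4) · (-3) · (3) · (-4) = 144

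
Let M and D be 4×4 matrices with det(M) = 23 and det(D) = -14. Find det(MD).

det(MD) = det(M)·det(D) = (23)·(-14) = -322

-322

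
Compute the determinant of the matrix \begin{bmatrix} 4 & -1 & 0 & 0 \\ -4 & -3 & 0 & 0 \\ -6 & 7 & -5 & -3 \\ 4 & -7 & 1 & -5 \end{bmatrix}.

The matrix is block lower-triangular with a 2×2 block and a 2×2 block on the diagonal, so its determinant equals the product of the determinants of the diagonal blocks.
det of the 2×2 block = -16
det of the 2×2 block = 28
det = (-16)·(28) = -448

-448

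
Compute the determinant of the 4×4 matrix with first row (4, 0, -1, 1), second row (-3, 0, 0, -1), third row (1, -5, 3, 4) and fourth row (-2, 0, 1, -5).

Expand along column 2 (it has 3 zeros):
  − (-5) · M_32   where M_32 = det([4 -1 1; -3 0 -1; -2 1 -5]) = 14
det = (-1)·(-5)·(14) = 70

70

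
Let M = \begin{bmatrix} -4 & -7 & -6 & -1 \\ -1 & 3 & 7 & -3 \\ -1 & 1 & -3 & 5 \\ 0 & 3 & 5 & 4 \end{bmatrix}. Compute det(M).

Expand along row 4 (it has 1 zero):
  + (3) · M_42   where M_42 = det([-4 -6 -1; -1 7 -3; -1 -3 5]) = -162
  − (5) · M_43   where M_43 = det([-4 -7 -1; -1 3 -3; -1 1 5]) = -130
  + (4) · M_44   where M_44 = det([-4 -7 -6; -1 3 7; -1 1 -3]) = 122
det = (+1)·(3)·(-162) + (-1)·(5)·(-130) + (+1)·(4)·(122) = 652

652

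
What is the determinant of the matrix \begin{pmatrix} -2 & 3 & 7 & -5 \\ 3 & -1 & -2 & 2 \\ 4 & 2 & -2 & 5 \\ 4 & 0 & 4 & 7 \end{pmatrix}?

Expand along row 4 (it has 1 zero):
  − (4) · M_41   where M_41 = det([3 7 -5; -1 -2 2; 2 -2 5]) = 15
  − (4) · M_43   where M_43 = det([-2 3 -5; 3 -1 2; 4 2 5]) = -53
  + (7) · M_44   where M_44 = det([-2 3 7; 3 -1 -2; 4 2 -2]) = 52
det = (-1)·(4)·(15) + (-1)·(4)·(-53) + (+1)·(7)·(52) = 516

516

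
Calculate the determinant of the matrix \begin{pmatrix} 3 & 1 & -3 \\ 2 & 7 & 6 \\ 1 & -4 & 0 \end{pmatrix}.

123

Expand along column 3:
  + (-3) · |2 7; 1 -4| = (-3)·(-8 − 7) = 45
  − 6 · |3 1; 1 -4| = −6·(-12 − 1) = 78
Sum: (45) + (78) = 123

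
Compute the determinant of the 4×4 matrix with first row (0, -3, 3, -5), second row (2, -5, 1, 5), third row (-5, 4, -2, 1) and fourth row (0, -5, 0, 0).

430

Expand along row 4 (it has 3 zeros):
  + (-5) · M_42   where M_42 = det([0 3 -5; 2 1 5; -5 -2 1]) = -86
det = (+1)·(-5)·(-86) = 430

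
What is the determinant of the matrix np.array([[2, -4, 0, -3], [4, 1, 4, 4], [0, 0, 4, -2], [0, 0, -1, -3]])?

-252

The matrix is block upper-triangular with a 2×2 block and a 2×2 block on the diagonal, so its determinant equals the product of the determinants of the diagonal blocks.
det of the 2×2 block = 18
det of the 2×2 block = -14
det = (18)·(-14) = -252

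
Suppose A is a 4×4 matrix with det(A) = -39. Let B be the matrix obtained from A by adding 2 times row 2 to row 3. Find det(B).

Adding a multiple of one row to another leaves the determinant unchanged.
det(B) = (1)·(-39) = -39

The determinant is -39.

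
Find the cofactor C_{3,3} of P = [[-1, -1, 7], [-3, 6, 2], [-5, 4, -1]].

Delete row 3 and column 3; the remaining 2×2 submatrix is [-1 -1; -3 6].
Its determinant is (-1)·6 − (-1)·(-3) = -9.
The cofactor carries sign (−1)^(3+3) = +1, so C_{3,3} = +(-9) = -9.

-9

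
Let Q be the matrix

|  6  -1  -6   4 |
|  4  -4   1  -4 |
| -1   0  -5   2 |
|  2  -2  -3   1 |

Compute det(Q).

Expand along row 3 (it has 1 zero):
  + (-1) · M_31   where M_31 = det([-1 -6 4; -4 1 -4; -2 -3 1]) = -5
  + (-5) · M_33   where M_33 = det([6 -1 4; 4 -4 -4; 2 -2 1]) = -60
  − (2) · M_34   where M_34 = det([6 -1 -6; 4 -4 1; 2 -2 -3]) = 70
det = (+1)·(-1)·(-5) + (+1)·(-5)·(-60) + (-1)·(2)·(70) = 165

|Q| = 165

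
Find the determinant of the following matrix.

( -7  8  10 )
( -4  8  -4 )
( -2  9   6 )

-532

Expand along row 1:
  + (-7) · |8 -4; 9 6| = (-7)·(48 − (-36)) = -588
  − 8 · |-4 -4; -2 6| = −8·(-24 − 8) = 256
  + 10 · |-4 8; -2 9| = 10·(-36 − (-16)) = -200
Sum: (-588) + (256) + (-200) = -532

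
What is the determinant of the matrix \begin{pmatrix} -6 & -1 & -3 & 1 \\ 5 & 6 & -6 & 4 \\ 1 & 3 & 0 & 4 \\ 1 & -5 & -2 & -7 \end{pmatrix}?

Expand along row 3 (it has 1 zero):
  + (1) · M_31   where M_31 = det([-1 -3 1; 6 -6 4; -5 -2 -7]) = -158
  − (3) · M_32   where M_32 = det([-6 -3 1; 5 -6 4; 1 -2 -7]) = -421
  − (4) · M_34   where M_34 = det([-6 -1 -3; 5 6 -6; 1 -5 -2]) = 341
det = (+1)·(1)·(-158) + (-1)·(3)·(-421) + (-1)·(4)·(341) = -259

-259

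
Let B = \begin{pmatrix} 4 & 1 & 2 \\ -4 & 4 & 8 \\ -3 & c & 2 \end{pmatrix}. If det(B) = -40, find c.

2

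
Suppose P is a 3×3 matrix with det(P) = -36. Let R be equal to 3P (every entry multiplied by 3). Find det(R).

For a 3×3 matrix, det(3P) = 3^3·det(P) = 27·det(P).
det(R) = (27)·(-36) = -972

|R| = -972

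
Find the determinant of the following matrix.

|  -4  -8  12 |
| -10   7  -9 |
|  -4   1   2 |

Expand along row 1:
  + (-4) · |7 -9; 1 2| = (-4)·(14 − (-9)) = -92
  − (-8) · |-10 -9; -4 2| = −(-8)·(-20 − 36) = -448
  + 12 · |-10 7; -4 1| = 12·(-10 − (-28)) = 216
Sum: (-92) + (-448) + (216) = -324

-324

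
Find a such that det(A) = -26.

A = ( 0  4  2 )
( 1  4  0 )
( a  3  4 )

Expanding along the row containing a, det(A) is linear in a: det(A) = (-8)·a + (-10).
Set (-8)·a + (-10) = -26  ⇒  (-8)·a = -16  ⇒  a = 2.

2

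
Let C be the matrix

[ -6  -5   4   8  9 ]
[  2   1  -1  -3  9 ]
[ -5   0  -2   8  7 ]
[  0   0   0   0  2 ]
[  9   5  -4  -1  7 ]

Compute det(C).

Expand along row 4 (it has 4 zeros):
  − (2) · M_45   where M_45 = det([-6 -5 4 8; 2 1 -1 -3; -5 0 -2 8; 9 5 -4 -1]) = -157
det = (-1)·(2)·(-157) = 314

|C| = 314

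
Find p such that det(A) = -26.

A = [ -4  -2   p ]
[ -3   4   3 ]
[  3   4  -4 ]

6

Expanding along the row containing p, det(A) is linear in p: det(A) = (-24)·p + (118).
Set (-24)·p + (118) = -26  ⇒  (-24)·p = -144  ⇒  p = 6.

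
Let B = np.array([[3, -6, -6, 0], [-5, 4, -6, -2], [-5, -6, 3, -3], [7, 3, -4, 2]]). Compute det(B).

870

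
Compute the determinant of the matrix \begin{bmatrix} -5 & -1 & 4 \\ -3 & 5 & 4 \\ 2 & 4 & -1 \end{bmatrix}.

Expand along row 1:
  + (-5) · |5 4; 4 -1| = (-5)·(-5 − 16) = 105
  − (-1) · |-3 4; 2 -1| = −(-1)·(3 − 8) = -5
  + 4 · |-3 5; 2 4| = 4·(-12 − 10) = -88
Sum: (105) + (-5) + (-88) = 12

12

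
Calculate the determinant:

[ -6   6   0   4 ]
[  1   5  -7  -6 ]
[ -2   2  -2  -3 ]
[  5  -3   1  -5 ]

Expand along row 1 (it has 1 zero):
  + (-6) · M_11   where M_11 = det([5 -7 -6; 2 -2 -3; -3 1 -5]) = -44
  − (6) · M_12   where M_12 = det([1 -7 -6; -2 -2 -3; 5 1 -5]) = 140
  − (4) · M_14   where M_14 = det([1 5 -7; -2 2 -2; 5 -3 1]) = -16
det = (+1)·(-6)·(-44) + (-1)·(6)·(140) + (-1)·(4)·(-16) = -512

The determinant is -512.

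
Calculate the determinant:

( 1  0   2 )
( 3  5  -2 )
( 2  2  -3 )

Expand along column 2:
  + 5 · |1 2; 2 -3| = 5·(-3 − 4) = -35
  − 2 · |1 2; 3 -2| = −2·(-2 − 6) = 16
Sum: (-35) + (16) = -19

The determinant is -19.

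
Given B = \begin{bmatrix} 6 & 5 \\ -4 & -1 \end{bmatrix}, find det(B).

det(B) = 6·(-1) − 5·(-4) = -6 − (-20) = 14

14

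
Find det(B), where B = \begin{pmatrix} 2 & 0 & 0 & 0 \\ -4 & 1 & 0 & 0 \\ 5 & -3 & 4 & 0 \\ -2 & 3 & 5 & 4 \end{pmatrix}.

32

B is lower triangular, so det(B) is the product of the diagonal entries:
det = (2) · (1) · (4) · (4) = 32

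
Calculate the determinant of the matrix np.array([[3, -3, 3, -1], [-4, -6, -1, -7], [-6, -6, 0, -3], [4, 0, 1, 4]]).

The determinant is -414.

Expand along row 3 (it has 1 zero):
  + (-6) · M_31   where M_31 = det([-3 3 -1; -6 -1 -7; 0 1 4]) = 69
  − (-6) · M_32   where M_32 = det([3 3 -1; -4 -1 -7; 4 1 4]) = -27
  − (-3) · M_34   where M_34 = det([3 -3 3; -4 -6 -1; 4 0 1]) = 54
det = (+1)·(-6)·(69) + (-1)·(-6)·(-27) + (-1)·(-3)·(54) = -414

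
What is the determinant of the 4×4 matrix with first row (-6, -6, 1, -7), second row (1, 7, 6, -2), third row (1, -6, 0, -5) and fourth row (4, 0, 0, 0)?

The determinant is 100.

Expand along row 4 (it has 3 zeros):
  − (4) · M_41   where M_41 = det([-6 1 -7; 7 6 -2; -6 0 -5]) = -25
det = (-1)·(4)·(-25) = 100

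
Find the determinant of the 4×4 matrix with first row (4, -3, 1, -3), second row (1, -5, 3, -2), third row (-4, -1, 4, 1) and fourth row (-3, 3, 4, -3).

Expand along row 1:
  + (4) · M_11   where M_11 = det([-5 3 -2; -1 4 1; 3 4 -3]) = 112
  − (-3) · M_12   where M_12 = det([1 3 -2; -4 4 1; -3 4 -3]) = -53
  + (1) · M_13   where M_13 = det([1 -5 -2; -4 -1 1; -3 3 -3]) = 105
  − (-3) · M_14   where M_14 = det([1 -5 3; -4 -1 4; -3 3 4]) = -81
det = (+1)·(4)·(112) + (-1)·(-3)·(-53) + (+1)·(1)·(105) + (-1)·(-3)·(-81) = 151

151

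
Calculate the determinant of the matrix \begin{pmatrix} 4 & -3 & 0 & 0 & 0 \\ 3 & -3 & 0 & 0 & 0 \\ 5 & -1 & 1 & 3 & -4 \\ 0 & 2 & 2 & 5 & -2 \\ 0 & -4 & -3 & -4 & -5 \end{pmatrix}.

The matrix is block lower-triangular with a 2×2 block and a 3×3 block on the diagonal, so its determinant equals the product of the determinants of the diagonal blocks.
det of the 2×2 block = -3
det of the 3×3 block = -13
det = (-3)·(-13) = 39

The determinant is 39.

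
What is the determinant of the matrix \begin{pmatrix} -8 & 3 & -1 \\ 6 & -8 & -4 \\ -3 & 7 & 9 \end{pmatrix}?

Expand along row 1:
  + (-8) · |-8 -4; 7 9| = (-8)·(-72 − (-28)) = 352
  − 3 · |6 -4; -3 9| = −3·(54 − 12) = -126
  + (-1) · |6 -8; -3 7| = (-1)·(42 − 24) = -18
Sum: (352) + (-126) + (-18) = 208

208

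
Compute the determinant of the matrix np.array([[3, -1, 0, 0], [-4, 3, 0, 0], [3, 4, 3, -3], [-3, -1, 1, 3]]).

60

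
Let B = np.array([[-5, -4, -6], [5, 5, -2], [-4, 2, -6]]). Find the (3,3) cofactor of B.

-5

Delete row 3 and column 3; the remaining 2×2 submatrix is [-5 -4; 5 5].
Its determinant is (-5)·5 − (-4)·5 = -5.
The cofactor carries sign (−1)^(3+3) = +1, so C_{3,3} = +(-5) = -5.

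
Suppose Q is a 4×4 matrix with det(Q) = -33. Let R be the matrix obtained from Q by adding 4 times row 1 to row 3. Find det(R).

det(R) = -33

Adding a multiple of one row to another leaves the determinant unchanged.
det(R) = (1)·(-33) = -33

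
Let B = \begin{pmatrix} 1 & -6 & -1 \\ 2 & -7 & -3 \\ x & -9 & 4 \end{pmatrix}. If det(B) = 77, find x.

6

Expanding along the row containing x, det(B) is linear in x: det(B) = (11)·x + (11).
Set (11)·x + (11) = 77  ⇒  (11)·x = 66  ⇒  x = 6.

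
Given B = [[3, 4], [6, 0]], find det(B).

-24

det(B) = 3·0 − 4·6 = 0 − 24 = -24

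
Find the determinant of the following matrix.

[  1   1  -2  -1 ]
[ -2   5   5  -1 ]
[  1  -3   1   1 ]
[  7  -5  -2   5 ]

144

Expand along row 1:
  + (1) · M_11   where M_11 = det([5 5 -1; -3 1 1; -5 -2 5]) = 74
  − (1) · M_12   where M_12 = det([-2 5 -1; 1 1 1; 7 -2 5]) = 5
  + (-2) · M_13   where M_13 = det([-2 5 -1; 1 -3 1; 7 -5 5]) = 14
  − (-1) · M_14   where M_14 = det([-2 5 5; 1 -3 1; 7 -5 -2]) = 103
det = (+1)·(1)·(74) + (-1)·(1)·(5) + (+1)·(-2)·(14) + (-1)·(-1)·(103) = 144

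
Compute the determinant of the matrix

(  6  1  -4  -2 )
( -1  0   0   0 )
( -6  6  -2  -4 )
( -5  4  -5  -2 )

Expand along row 2 (it has 3 zeros):
  − (-1) · M_21   where M_21 = det([1 -4 -2; 6 -2 -4; 4 -5 -2]) = 44
det = (-1)·(-1)·(44) = 44

The determinant is 44.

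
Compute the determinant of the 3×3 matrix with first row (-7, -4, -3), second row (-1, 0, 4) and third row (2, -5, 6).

-211

Expand along row 2:
  − (-1) · |-4 -3; -5 6| = −(-1)·(-24 − 15) = -39
  − 4 · |-7 -4; 2 -5| = −4·(35 − (-8)) = -172
Sum: (-39) + (-172) = -211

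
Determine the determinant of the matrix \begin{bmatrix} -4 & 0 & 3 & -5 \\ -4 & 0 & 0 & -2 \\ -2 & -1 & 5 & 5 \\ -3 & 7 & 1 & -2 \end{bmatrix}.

Expand along row 2 (it has 2 zeros):
  − (-4) · M_21   where M_21 = det([0 3 -5; -1 5 5; 7 1 -2]) = 279
  + (-2) · M_24   where M_24 = det([-4 0 3; -2 -1 5; -3 7 1]) = 93
det = (-1)·(-4)·(279) + (+1)·(-2)·(93) = 930

The determinant is 930.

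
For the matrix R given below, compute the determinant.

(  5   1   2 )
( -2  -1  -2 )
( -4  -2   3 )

The determinant is -21.

Expand along row 1:
  + 5 · |-1 -2; -2 3| = 5·(-3 − 4) = -35
  − 1 · |-2 -2; -4 3| = −1·(-6 − 8) = 14
  + 2 · |-2 -1; -4 -2| = 2·(4 − 4) = 0
Sum: (-35) + (14) + (0) = -21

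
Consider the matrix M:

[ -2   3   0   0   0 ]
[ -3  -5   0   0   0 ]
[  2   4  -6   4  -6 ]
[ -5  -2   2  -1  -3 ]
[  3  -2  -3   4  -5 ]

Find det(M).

M is block lower-triangular with a 2×2 block and a 3×3 block on the diagonal, so its determinant equals the product of the determinants of the diagonal blocks.
det of the 2×2 block = 19
det of the 3×3 block = -56
det = (19)·(-56) = -1064

The determinant is -1064.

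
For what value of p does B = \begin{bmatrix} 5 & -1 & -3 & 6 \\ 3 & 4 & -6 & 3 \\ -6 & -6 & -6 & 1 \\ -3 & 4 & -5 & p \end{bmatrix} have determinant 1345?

Expanding along the row containing p, det(B) is linear in p: det(B) = (-372)·p + (-887).
Set (-372)·p + (-887) = 1345  ⇒  (-372)·p = 2232  ⇒  p = -6.

p = -6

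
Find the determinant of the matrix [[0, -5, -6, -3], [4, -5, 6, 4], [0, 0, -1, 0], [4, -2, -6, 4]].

36

Expand along row 3 (it has 3 zeros):
  + (-1) · M_33   where M_33 = det([0 -5 -3; 4 -5 4; 4 -2 4]) = -36
det = (+1)·(-1)·(-36) = 36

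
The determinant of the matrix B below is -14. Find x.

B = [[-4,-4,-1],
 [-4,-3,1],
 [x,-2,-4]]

Expanding along the row containing x, det(B) is linear in x: det(B) = (-7)·x + (0).
Set (-7)·x + (0) = -14  ⇒  (-7)·x = -14  ⇒  x = 2.

x = 2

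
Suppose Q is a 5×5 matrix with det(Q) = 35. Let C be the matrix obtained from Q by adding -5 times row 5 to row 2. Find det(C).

Adding a multiple of one row to another leaves the determinant unchanged.
det(C) = (1)·(35) = 35

35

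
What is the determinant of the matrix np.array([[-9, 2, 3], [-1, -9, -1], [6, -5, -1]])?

127

Expand along column 1:
  + (-9) · |-9 -1; -5 -1| = (-9)·(9 − 5) = -36
  − (-1) · |2 3; -5 -1| = −(-1)·(-2 − (-15)) = 13
  + 6 · |2 3; -9 -1| = 6·(-2 − (-27)) = 150
Sum: (-36) + (13) + (150) = 127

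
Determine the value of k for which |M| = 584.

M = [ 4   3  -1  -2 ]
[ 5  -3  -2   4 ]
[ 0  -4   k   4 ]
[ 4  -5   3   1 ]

Expanding along the row containing k, det(M) is linear in k: det(M) = (127)·k + (76).
Set (127)·k + (76) = 584  ⇒  (127)·k = 508  ⇒  k = 4.

k = 4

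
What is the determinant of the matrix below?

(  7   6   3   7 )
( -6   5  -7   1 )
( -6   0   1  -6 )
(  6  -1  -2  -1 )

The determinant is -2968.

Expand along row 3 (it has 1 zero):
  + (-6) · M_31   where M_31 = det([6 3 7; 5 -7 1; -1 -2 -1]) = -53
  + (1) · M_33   where M_33 = det([7 6 7; -6 5 1; 6 -1 -1]) = -196
  − (-6) · M_34   where M_34 = det([7 6 3; -6 5 -7; 6 -1 -2]) = -515
det = (+1)·(-6)·(-53) + (+1)·(1)·(-196) + (-1)·(-6)·(-515) = -2968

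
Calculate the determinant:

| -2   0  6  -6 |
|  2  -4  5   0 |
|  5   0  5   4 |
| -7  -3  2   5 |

Expand along column 2 (it has 2 zeros):
  + (-4) · M_22   where M_22 = det([-2 6 -6; 5 5 4; -7 2 5]) = -622
  + (-3) · M_42   where M_42 = det([-2 6 -6; 2 5 0; 5 5 4]) = 2
det = (+1)·(-4)·(-622) + (+1)·(-3)·(2) = 2482

2482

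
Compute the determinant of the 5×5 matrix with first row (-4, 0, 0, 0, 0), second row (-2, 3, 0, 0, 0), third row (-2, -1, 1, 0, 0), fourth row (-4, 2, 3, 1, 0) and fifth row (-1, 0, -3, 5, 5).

The determinant is -60.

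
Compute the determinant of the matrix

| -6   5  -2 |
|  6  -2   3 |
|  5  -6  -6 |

127

Expand along row 1:
  + (-6) · |-2 3; -6 -6| = (-6)·(12 − (-18)) = -180
  − 5 · |6 3; 5 -6| = −5·(-36 − 15) = 255
  + (-2) · |6 -2; 5 -6| = (-2)·(-36 − (-10)) = 52
Sum: (-180) + (255) + (52) = 127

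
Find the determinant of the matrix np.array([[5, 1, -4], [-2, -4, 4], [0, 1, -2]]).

24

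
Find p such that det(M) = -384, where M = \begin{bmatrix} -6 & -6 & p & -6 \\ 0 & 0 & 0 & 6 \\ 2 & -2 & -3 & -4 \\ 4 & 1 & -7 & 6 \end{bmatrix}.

Expanding along the row containing p, det(M) is linear in p: det(M) = (60)·p + (-684).
Set (60)·p + (-684) = -384  ⇒  (60)·p = 300  ⇒  p = 5.

5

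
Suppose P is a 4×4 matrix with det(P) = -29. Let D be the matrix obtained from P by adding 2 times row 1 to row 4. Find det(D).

-29

Adding a multiple of one row to another leaves the determinant unchanged.
det(D) = (1)·(-29) = -29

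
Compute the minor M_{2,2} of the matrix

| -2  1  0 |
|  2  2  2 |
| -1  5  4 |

Delete row 2 and column 2; the remaining 2×2 submatrix is [-2 0; -1 4].
Its determinant is (-2)·4 − 0·(-1) = -8.

-8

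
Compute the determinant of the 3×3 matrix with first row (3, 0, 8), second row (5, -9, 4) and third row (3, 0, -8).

The determinant is 432.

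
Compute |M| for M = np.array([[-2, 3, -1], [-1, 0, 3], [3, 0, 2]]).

The determinant is 33.

Expand along column 2:
  − 3 · |-1 3; 3 2| = −3·(-2 − 9) = 33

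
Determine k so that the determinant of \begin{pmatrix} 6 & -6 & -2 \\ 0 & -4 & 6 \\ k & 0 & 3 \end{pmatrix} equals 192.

Expanding along the column containing k, det(M) is linear in k: det(M) = (-44)·k + (-72).
Set (-44)·k + (-72) = 192  ⇒  (-44)·k = 264  ⇒  k = -6.

-6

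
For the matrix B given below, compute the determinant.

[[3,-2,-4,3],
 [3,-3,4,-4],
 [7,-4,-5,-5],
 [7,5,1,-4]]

Expand along row 1:
  + (3) · M_11   where M_11 = det([-3 4 -4; -4 -5 -5; 5 1 -4]) = -323
  − (-2) · M_12   where M_12 = det([3 4 -4; 7 -5 -5; 7 1 -4]) = -121
  + (-4) · M_13   where M_13 = det([3 -3 -4; 7 -4 -5; 7 5 -4]) = -108
  − (3) · M_14   where M_14 = det([3 -3 4; 7 -4 -5; 7 5 1]) = 441
det = (+1)·(3)·(-323) + (-1)·(-2)·(-121) + (+1)·(-4)·(-108) + (-1)·(3)·(441) = -2102

The determinant is -2102.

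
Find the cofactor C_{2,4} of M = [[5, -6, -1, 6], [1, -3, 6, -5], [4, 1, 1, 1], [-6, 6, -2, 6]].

Delete row 2 and column 4; the remaining 3×3 submatrix is [5 -6 -1; 4 1 1; -6 6 -2].
Its determinant is -82.
The cofactor carries sign (−1)^(2+4) = +1, so C_{2,4} = +(-82) = -82.

The cofactor is -82.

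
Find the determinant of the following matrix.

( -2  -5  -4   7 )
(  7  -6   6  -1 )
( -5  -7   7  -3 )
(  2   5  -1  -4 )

-1392

Expand along row 1:
  + (-2) · M_11   where M_11 = det([-6 6 -1; -7 7 -3; 5 -1 -4]) = -44
  − (-5) · M_12   where M_12 = det([7 6 -1; -5 7 -3; 2 -1 -4]) = -364
  + (-4) · M_13   where M_13 = det([7 -6 -1; -5 -7 -3; 2 5 -4]) = 468
  − (7) · M_14   where M_14 = det([7 -6 6; -5 -7 7; 2 5 -1]) = -316
det = (+1)·(-2)·(-44) + (-1)·(-5)·(-364) + (+1)·(-4)·(468) + (-1)·(7)·(-316) = -1392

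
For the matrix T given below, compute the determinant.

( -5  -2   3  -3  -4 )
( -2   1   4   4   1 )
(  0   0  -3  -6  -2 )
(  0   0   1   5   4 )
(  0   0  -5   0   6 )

-144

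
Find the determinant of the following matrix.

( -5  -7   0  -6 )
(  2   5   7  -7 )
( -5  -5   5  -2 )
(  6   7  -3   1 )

Expand along row 1 (it has 1 zero):
  + (-5) · M_11   where M_11 = det([5 7 -7; -5 5 -2; 7 -3 1]) = 72
  − (-7) · M_12   where M_12 = det([2 7 -7; -5 5 -2; 6 -3 1]) = 54
  − (-6) · M_14   where M_14 = det([2 5 7; -5 -5 5; 6 7 -3]) = 0
det = (+1)·(-5)·(72) + (-1)·(-7)·(54) + (-1)·(-6)·(0) = 18

The determinant is 18.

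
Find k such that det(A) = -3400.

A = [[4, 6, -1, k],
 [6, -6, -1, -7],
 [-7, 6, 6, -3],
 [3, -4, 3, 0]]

4

Expanding along the column containing k, det(A) is linear in k: det(A) = (-8)·k + (-3368).
Set (-8)·k + (-3368) = -3400  ⇒  (-8)·k = -32  ⇒  k = 4.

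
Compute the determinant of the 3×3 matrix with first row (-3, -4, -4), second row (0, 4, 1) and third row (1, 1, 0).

Expand along column 1:
  + (-3) · |4 1; 1 0| = (-3)·(0 − 1) = 3
  + 1 · |-4 -4; 4 1| = 1·(-4 − (-16)) = 12
Sum: (3) + (12) = 15

15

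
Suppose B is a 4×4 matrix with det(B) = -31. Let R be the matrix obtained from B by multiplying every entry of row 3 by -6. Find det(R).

The determinant is 186.

Scaling one row by -6 multiplies the determinant by -6.
det(R) = (-6)·(-31) = 186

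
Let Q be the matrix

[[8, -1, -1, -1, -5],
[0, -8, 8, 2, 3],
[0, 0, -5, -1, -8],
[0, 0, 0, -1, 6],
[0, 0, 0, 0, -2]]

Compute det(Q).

Q is upper triangular, so det(Q) is the product of the diagonal entries:
det = (8) · (-8) · (-5) · (-1) · (-2) = 640

640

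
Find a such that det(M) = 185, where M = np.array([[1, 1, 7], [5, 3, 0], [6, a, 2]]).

Expanding along the column containing a, det(M) is linear in a: det(M) = (35)·a + (-130).
Set (35)·a + (-130) = 185  ⇒  (35)·a = 315  ⇒  a = 9.

9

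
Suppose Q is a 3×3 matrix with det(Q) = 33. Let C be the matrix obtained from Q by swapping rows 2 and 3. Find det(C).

Swapping two rows multiplies the determinant by −1.
det(C) = (-1)·(33) = -33

-33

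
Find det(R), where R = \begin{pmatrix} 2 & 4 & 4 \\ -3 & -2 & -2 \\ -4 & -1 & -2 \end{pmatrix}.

The determinant is -8.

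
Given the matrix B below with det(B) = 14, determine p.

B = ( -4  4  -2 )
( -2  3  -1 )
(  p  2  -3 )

p = 1

Expanding along the row containing p, det(B) is linear in p: det(B) = (2)·p + (12).
Set (2)·p + (12) = 14  ⇒  (2)·p = 2  ⇒  p = 1.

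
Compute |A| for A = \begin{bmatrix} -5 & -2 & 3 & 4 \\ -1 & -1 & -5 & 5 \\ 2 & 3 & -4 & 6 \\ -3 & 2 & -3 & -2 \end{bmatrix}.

Expand along row 1:
  + (-5) · M_11   where M_11 = det([-1 -5 5; 3 -4 6; 2 -3 -2]) = -121
  − (-2) · M_12   where M_12 = det([-1 -5 5; 2 -4 6; -3 -3 -2]) = -46
  + (3) · M_13   where M_13 = det([-1 -1 5; 2 3 6; -3 2 -2]) = 97
  − (4) · M_14   where M_14 = det([-1 -1 -5; 2 3 -4; -3 2 -3]) = -82
det = (+1)·(-5)·(-121) + (-1)·(-2)·(-46) + (+1)·(3)·(97) + (-1)·(4)·(-82) = 1132

1132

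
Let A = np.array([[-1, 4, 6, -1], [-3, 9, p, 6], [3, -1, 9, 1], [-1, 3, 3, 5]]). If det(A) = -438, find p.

Expanding along the column containing p, det(A) is linear in p: det(A) = (64)·p + (-630).
Set (64)·p + (-630) = -438  ⇒  (64)·p = 192  ⇒  p = 3.

3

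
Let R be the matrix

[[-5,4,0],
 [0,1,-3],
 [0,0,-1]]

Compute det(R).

det(R) = 5

R is upper triangular, so det(R) is the product of the diagonal entries:
det = (-5) · (1) · (-1) = 5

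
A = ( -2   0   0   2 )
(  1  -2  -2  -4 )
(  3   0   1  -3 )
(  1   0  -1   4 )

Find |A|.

20

Expand along column 2 (it has 3 zeros):
  + (-2) · M_22   where M_22 = det([-2 0 2; 3 1 -3; 1 -1 4]) = -10
det = (+1)·(-2)·(-10) = 20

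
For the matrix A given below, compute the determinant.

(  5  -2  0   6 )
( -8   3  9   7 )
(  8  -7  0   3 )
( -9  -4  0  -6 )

Expand along column 3 (it has 3 zeros):
  − (9) · M_23   where M_23 = det([5 -2 6; 8 -7 3; -9 -4 -6]) = -342
det = (-1)·(9)·(-342) = 3078

3078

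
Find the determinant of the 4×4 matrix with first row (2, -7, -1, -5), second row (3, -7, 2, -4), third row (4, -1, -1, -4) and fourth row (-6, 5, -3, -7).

994

Expand along row 1:
  + (2) · M_11   where M_11 = det([-7 2 -4; -1 -1 -4; 5 -3 -7]) = -51
  − (-7) · M_12   where M_12 = det([3 2 -4; 4 -1 -4; -6 -3 -7]) = 161
  + (-1) · M_13   where M_13 = det([3 -7 -4; 4 -1 -4; -6 5 -7]) = -339
  − (-5) · M_14   where M_14 = det([3 -7 2; 4 -1 -1; -6 5 -3]) = -74
det = (+1)·(2)·(-51) + (-1)·(-7)·(161) + (+1)·(-1)·(-339) + (-1)·(-5)·(-74) = 994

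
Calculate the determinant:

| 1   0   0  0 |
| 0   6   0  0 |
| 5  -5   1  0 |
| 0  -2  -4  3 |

The determinant is 18.

The matrix is lower triangular, so the determinant is the product of the diagonal entries:
det = (1) · (6) · (1) · (3) = 18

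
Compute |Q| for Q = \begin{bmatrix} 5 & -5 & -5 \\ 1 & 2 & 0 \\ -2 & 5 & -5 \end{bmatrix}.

The determinant is -120.

Expand along row 2:
  − 1 · |-5 -5; 5 -5| = −1·(25 − (-25)) = -50
  + 2 · |5 -5; -2 -5| = 2·(-25 − 10) = -70
Sum: (-50) + (-70) = -120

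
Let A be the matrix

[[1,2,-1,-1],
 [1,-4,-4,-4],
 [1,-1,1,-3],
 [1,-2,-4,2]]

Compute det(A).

Expand along row 1:
  + (1) · M_11   where M_11 = det([-4 -4 -4; -1 1 -3; -2 -4 2]) = -16
  − (2) · M_12   where M_12 = det([1 -4 -4; 1 1 -3; 1 -4 2]) = 30
  + (-1) · M_13   where M_13 = det([1 -4 -4; 1 -1 -3; 1 -2 2]) = 16
  − (-1) · M_14   where M_14 = det([1 -4 -4; 1 -1 1; 1 -2 -4]) = -10
det = (+1)·(1)·(-16) + (-1)·(2)·(30) + (+1)·(-1)·(16) + (-1)·(-1)·(-10) = -102

-102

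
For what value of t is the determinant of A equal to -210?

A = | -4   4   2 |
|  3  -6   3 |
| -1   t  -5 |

-7

Expanding along the row containing t, det(A) is linear in t: det(A) = (18)·t + (-84).
Set (18)·t + (-84) = -210  ⇒  (18)·t = -126  ⇒  t = -7.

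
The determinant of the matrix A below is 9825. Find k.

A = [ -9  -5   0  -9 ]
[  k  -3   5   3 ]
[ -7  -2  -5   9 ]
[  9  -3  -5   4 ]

Expanding along the row containing k, det(A) is linear in k: det(A) = (80)·k + (9505).
Set (80)·k + (9505) = 9825  ⇒  (80)·k = 320  ⇒  k = 4.

4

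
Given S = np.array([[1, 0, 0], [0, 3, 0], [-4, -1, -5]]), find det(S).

S is lower triangular, so det(S) is the product of the diagonal entries:
det = (1) · (3) · (-5) = -15

-15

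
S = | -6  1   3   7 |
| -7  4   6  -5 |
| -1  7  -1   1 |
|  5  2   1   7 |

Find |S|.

|S| = 3865

Expand along row 1:
  + (-6) · M_11   where M_11 = det([4 6 -5; 7 -1 1; 2 1 7]) = -359
  − (1) · M_12   where M_12 = det([-7 6 -5; -1 -1 1; 5 1 7]) = 108
  + (3) · M_13   where M_13 = det([-7 4 -5; -1 7 1; 5 2 7]) = -96
  − (7) · M_14   where M_14 = det([-7 4 6; -1 7 -1; 5 2 1]) = -301
det = (+1)·(-6)·(-359) + (-1)·(1)·(108) + (+1)·(3)·(-96) + (-1)·(7)·(-301) = 3865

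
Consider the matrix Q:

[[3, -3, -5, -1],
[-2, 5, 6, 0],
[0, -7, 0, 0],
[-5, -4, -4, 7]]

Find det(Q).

Expand along row 3 (it has 3 zeros):
  − (-7) · M_32   where M_32 = det([3 -5 -1; -2 6 0; -5 -4 7]) = 18
det = (-1)·(-7)·(18) = 126

det(Q) = 126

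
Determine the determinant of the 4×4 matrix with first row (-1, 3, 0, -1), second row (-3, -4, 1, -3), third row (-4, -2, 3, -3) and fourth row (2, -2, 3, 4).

7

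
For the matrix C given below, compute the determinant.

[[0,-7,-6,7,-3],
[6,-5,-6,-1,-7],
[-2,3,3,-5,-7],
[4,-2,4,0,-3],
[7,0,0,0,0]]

-12166

Expand along row 5 (it has 4 zeros):
  + (7) · M_51   where M_51 = det([-7 -6 7 -3; -5 -6 -1 -7; 3 3 -5 -7; -2 4 0 -3]) = -1738
det = (+1)·(7)·(-1738) = -12166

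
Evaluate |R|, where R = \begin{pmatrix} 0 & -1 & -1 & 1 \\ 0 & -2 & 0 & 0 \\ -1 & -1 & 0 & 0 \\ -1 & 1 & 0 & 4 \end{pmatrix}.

Expand along row 2 (it has 3 zeros):
  + (-2) · M_22   where M_22 = det([0 -1 1; -1 0 0; -1 0 4]) = -4
det = (+1)·(-2)·(-4) = 8

det(R) = 8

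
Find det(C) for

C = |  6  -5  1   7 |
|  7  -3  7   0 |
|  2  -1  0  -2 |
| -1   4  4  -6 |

|C| = -221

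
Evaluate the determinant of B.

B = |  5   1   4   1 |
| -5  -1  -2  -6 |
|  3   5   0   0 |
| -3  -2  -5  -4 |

det(B) = 528

Expand along row 3 (it has 2 zeros):
  + (3) · M_31   where M_31 = det([1 4 1; -1 -2 -6; -2 -5 -4]) = 11
  − (5) · M_32   where M_32 = det([5 4 1; -5 -2 -6; -3 -5 -4]) = -99
det = (+1)·(3)·(11) + (-1)·(5)·(-99) = 528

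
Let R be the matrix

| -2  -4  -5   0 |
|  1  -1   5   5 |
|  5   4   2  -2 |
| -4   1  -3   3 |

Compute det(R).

-630

Expand along row 1 (it has 1 zero):
  + (-2) · M_11   where M_11 = det([-1 5 5; 4 2 -2; 1 -3 3]) = -140
  − (-4) · M_12   where M_12 = det([1 5 5; 5 2 -2; -4 -3 3]) = -70
  + (-5) · M_13   where M_13 = det([1 -1 5; 5 4 -2; -4 1 3]) = 126
det = (+1)·(-2)·(-140) + (-1)·(-4)·(-70) + (+1)·(-5)·(126) = -630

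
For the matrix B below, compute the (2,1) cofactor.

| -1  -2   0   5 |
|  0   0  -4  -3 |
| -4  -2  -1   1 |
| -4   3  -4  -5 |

The cofactor is -37.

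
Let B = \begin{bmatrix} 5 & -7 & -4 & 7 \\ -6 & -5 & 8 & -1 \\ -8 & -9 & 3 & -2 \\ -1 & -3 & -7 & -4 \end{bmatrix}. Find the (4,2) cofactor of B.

Delete row 4 and column 2; the remaining 3×3 submatrix is [5 -4 7; -6 8 -1; -8 3 -2].
Its determinant is 273.
The cofactor carries sign (−1)^(4+2) = +1, so C_{4,2} = +(273) = 273.

273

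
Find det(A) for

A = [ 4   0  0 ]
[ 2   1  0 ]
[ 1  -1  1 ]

A is lower triangular, so det(A) is the product of the diagonal entries:
det = (4) · (1) · (1) = 4

4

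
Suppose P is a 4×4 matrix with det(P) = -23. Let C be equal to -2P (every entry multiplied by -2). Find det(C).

det(C) = -368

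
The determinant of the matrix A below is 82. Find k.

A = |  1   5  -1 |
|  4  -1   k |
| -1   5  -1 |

Expanding along the column containing k, det(A) is linear in k: det(A) = (-10)·k + (2).
Set (-10)·k + (2) = 82  ⇒  (-10)·k = 80  ⇒  k = -8.

-8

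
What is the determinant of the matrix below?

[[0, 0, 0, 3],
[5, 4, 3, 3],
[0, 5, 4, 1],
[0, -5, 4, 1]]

Expand along row 1 (it has 3 zeros):
  − (3) · M_14   where M_14 = det([5 4 3; 0 5 4; 0 -5 4]) = 200
det = (-1)·(3)·(200) = -600

-600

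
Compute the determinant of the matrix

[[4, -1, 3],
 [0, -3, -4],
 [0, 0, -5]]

The matrix is upper triangular, so the determinant is the product of the diagonal entries:
det = (4) · (-3) · (-5) = 60

The determinant is 60.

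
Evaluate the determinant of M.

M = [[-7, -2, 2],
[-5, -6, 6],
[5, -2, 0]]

|M| = -64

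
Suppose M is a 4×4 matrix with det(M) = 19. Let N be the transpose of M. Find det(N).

19

det(Mᵀ) = det(M).
det(N) = (1)·(19) = 19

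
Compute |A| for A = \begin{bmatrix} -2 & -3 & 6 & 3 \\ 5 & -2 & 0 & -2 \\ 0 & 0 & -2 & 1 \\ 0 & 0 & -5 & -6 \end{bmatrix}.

A is block upper-triangular with a 2×2 block and a 2×2 block on the diagonal, so its determinant equals the product of the determinants of the diagonal blocks.
det of the 2×2 block = 19
det of the 2×2 block = 17
det = (19)·(17) = 323

The determinant is 323.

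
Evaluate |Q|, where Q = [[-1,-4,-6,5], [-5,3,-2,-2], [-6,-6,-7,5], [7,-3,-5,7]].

Expand along row 1:
  + (-1) · M_11   where M_11 = det([3 -2 -2; -6 -7 5; -3 -5 7]) = -144
  − (-4) · M_12   where M_12 = det([-5 -2 -2; -6 -7 5; 7 -5 7]) = -192
  + (-6) · M_13   where M_13 = det([-5 3 -2; -6 -6 5; 7 -3 7]) = 246
  − (5) · M_14   where M_14 = det([-5 3 -2; -6 -6 -7; 7 -3 -5]) = -402
det = (+1)·(-1)·(-144) + (-1)·(-4)·(-192) + (+1)·(-6)·(246) + (-1)·(5)·(-402) = -90

det(Q) = -90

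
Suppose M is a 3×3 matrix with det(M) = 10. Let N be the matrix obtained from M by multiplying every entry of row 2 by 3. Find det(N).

30

Scaling one row by 3 multiplies the determinant by 3.
det(N) = (3)·(10) = 30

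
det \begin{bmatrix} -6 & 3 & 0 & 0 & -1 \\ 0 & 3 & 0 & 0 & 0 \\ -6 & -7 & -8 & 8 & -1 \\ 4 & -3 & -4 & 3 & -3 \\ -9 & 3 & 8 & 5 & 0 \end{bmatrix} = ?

Expand along row 2 (it has 4 zeros):
  + (3) · M_22   where M_22 = det([-6 0 0 -1; -6 -8 8 -1; 4 -4 3 -3; -9 8 5 0]) = 2216
det = (+1)·(3)·(2216) = 6648

6648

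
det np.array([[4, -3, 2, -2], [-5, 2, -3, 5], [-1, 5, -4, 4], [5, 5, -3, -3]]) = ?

-140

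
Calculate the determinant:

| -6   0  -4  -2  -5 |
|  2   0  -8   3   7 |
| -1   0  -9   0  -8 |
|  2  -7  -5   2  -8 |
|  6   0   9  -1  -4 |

Expand along column 2 (it has 4 zeros):
  + (-7) · M_42   where M_42 = det([-6 -4 -2 -5; 2 -8 3 7; -1 -9 0 -8; 6 9 -1 -4]) = -567
det = (+1)·(-7)·(-567) = 3969

The determinant is 3969.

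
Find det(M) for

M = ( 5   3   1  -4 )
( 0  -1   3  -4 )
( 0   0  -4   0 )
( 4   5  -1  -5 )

Expand along row 3 (it has 3 zeros):
  + (-4) · M_33   where M_33 = det([5 3 -4; 0 -1 -4; 4 5 -5]) = 61
det = (+1)·(-4)·(61) = -244

The determinant is -244.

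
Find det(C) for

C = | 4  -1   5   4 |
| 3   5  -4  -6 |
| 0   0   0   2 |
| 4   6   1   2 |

|C| = -250

Expand along row 3 (it has 3 zeros):
  − (2) · M_34   where M_34 = det([4 -1 5; 3 5 -4; 4 6 1]) = 125
det = (-1)·(2)·(125) = -250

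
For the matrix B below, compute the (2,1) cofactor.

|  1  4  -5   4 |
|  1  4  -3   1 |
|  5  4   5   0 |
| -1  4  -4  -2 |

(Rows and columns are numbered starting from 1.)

The cofactor is 224.

Delete row 2 and column 1; the remaining 3×3 submatrix is [4 -5 4; 4 5 0; 4 -4 -2].
Its determinant is -224.
The cofactor carries sign (−1)^(2+1) = −1, so C_{2,1} = −(-224) = 224.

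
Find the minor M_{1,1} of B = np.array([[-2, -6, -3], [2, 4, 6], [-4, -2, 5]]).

Delete row 1 and column 1; the remaining 2×2 submatrix is [4 6; -2 5].
Its determinant is 4·5 − 6·(-2) = 32.

32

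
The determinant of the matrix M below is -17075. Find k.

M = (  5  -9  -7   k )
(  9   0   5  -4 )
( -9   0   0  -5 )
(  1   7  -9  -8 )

k = -7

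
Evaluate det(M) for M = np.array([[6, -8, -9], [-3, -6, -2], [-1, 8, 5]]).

The determinant is 50.

Expand along column 1:
  + 6 · |-6 -2; 8 5| = 6·(-30 − (-16)) = -84
  − (-3) · |-8 -9; 8 5| = −(-3)·(-40 − (-72)) = 96
  + (-1) · |-8 -9; -6 -2| = (-1)·(16 − 54) = 38
Sum: (-84) + (96) + (38) = 50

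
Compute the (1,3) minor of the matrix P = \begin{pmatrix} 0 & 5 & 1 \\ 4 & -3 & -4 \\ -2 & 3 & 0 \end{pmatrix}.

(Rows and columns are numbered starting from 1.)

Delete row 1 and column 3; the remaining 2×2 submatrix is [4 -3; -2 3].
Its determinant is 4·3 − (-3)·(-2) = 6.

6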